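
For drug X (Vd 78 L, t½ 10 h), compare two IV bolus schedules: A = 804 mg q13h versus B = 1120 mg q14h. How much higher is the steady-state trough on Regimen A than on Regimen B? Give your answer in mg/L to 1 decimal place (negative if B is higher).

-1.7 mg/L

Regimen A: f = (1/2)^(13/10) ≈ 0.4061; Cmin,ss = (804/78)·f/(1−f) ≈ 7.048 mg/L.
Regimen B: f = (1/2)^(14/10) ≈ 0.3789; Cmin,ss = (1120/78)·f/(1−f) ≈ 8.760 mg/L.
Difference ≈ 7.048 − 8.760 ≈ -1.712 mg/L.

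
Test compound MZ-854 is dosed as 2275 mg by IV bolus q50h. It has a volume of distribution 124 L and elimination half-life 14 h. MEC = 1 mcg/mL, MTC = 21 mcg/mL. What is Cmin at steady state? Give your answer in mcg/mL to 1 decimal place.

1.7 mcg/mL

k = ln2/t½ = ln2/14 ≈ 0.049511 h⁻¹; fraction remaining f = e^(−kτ) = e^(−0.049511×50) ≈ 0.0841.
Single-dose peak C₀ = D/Vd = 2275/124 ≈ 18.347 mcg/mL.
Steady-state trough Cmin,ss = C₀·f/(1−f) ≈ 18.347 × 0.0841/0.9159 ≈ 1.685 mcg/mL.
Trough 1.7 mcg/mL vs MEC 1 mcg/mL: adequate.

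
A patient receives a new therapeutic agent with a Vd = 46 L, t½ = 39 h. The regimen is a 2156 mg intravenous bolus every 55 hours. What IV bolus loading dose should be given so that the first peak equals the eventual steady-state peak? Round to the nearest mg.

3456 mg

f = (1/2)^(55/39) ≈ 0.376245; accumulation ratio R = 1/(1−f) ≈ 1.60319.
Loading dose to hit Cmax,ss on first dose: D_load = D_maint·R ≈ 2156 × 1.60319 ≈ 3456.48 mg.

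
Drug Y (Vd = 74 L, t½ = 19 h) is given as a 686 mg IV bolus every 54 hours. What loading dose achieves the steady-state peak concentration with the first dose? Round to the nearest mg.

797 mg

f = (1/2)^(54/19) ≈ 0.139457; accumulation ratio R = 1/(1−f) ≈ 1.16206.
Loading dose to hit Cmax,ss on first dose: D_load = D_maint·R ≈ 686 × 1.16206 ≈ 797.17 mg.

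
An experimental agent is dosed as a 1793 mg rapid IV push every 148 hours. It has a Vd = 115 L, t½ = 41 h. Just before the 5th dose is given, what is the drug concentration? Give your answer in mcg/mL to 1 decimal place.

f = (1/2)^(τ/t½) = (1/2)^(148/41) ≈ 0.0819.
C₀ = D/Vd = 1793/115 ≈ 15.591 mcg/mL.
Before the 5th dose, 4 doses have been given. Superposition: Cmin = C₀·(f + f² + … + f^4).
≈ 15.591 × (0.0819 + 0.0067 + 0.0005 + 0.0000) ≈ 15.591 × 0.0891 ≈ 1.389 mcg/mL.

1.4 mcg/mL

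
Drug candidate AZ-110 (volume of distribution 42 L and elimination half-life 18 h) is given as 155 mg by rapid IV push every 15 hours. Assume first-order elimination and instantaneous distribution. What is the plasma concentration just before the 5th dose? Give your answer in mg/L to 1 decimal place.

4.3 mg/L

f = (1/2)^(τ/t½) = (1/2)^(15/18) ≈ 0.5612.
C₀ = D/Vd = 155/42 ≈ 3.690 mg/L.
Before the 5th dose, 4 doses have been given. Superposition: Cmin = C₀·(f + f² + … + f^4).
≈ 3.690 × (0.5612 + 0.3149 + 0.1767 + 0.0992) ≈ 3.690 × 1.1520 ≈ 4.251 mg/L.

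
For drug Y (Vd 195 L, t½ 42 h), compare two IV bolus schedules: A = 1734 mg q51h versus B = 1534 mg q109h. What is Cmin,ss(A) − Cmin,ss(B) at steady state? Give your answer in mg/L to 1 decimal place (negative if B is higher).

5.2 mg/L

Regimen A: f = (1/2)^(51/42) ≈ 0.4310; Cmin,ss = (1734/195)·f/(1−f) ≈ 6.736 mg/L.
Regimen B: f = (1/2)^(109/42) ≈ 0.1655; Cmin,ss = (1534/195)·f/(1−f) ≈ 1.560 mg/L.
Difference ≈ 6.736 − 1.560 ≈ 5.176 mg/L.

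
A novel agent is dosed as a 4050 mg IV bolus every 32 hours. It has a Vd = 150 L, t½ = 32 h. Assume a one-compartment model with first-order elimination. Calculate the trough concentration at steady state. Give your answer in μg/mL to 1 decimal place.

27.0 μg/mL

The dosing interval is 1 half-life, so f = 2^(−1) = 0.5.
At steady state, R = 1/(1 − 0.5) = 2/1.
Single-dose peak C₀ = D/Vd = 4050/150 = 27 μg/mL.
Steady-state peak Cmax,ss = C₀·R = 27 × 2/1 ≈ 54.000 μg/mL.
Steady-state trough Cmin,ss = Cmax,ss·f ≈ 54.000 × 0.5 ≈ 27.000 μg/mL.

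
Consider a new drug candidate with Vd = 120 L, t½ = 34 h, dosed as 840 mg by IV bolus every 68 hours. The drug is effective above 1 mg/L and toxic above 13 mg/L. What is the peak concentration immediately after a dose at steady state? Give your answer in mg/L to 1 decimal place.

The dosing interval is 2 half-lives, so f = 2^(−2) = 0.25.
At steady state, R = 1/(1 − 0.25) = 4/3.
Single-dose peak C₀ = D/Vd = 840/120 = 7 mg/L.
Steady-state peak Cmax,ss = C₀·R = 7 × 4/3 ≈ 9.333 mg/L.
Peak 9.3 mg/L vs MTC 13 mg/L: below toxic threshold.

9.3 mg/L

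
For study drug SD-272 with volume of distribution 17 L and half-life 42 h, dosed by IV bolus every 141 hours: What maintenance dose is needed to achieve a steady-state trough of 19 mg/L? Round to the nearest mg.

2987 mg

τ/t½ = 141/42 ≈ 3.3571, so f = (1/2)^(141/42) ≈ 0.097589.
Cmin,ss = (D/Vd)·f/(1−f), so D = Cmin,ss·Vd·(1−f)/f.
D = 19 × 17 × (1−f)/f ≈ 19 × 17 × 9.24706 ≈ 2986.80 mg.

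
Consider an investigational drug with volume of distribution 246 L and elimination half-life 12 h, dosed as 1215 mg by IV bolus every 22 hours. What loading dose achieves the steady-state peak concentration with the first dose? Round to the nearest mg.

f = (1/2)^(22/12) ≈ 0.280616; accumulation ratio R = 1/(1−f) ≈ 1.39008.
Loading dose to hit Cmax,ss on first dose: D_load = D_maint·R ≈ 1215 × 1.39008 ≈ 1688.95 mg.

1689 mg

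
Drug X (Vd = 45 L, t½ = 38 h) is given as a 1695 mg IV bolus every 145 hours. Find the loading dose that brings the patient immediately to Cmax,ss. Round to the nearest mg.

f = (1/2)^(145/38) ≈ 0.071012; accumulation ratio R = 1/(1−f) ≈ 1.07644.
Loading dose to hit Cmax,ss on first dose: D_load = D_maint·R ≈ 1695 × 1.07644 ≈ 1824.57 mg.

1825 mg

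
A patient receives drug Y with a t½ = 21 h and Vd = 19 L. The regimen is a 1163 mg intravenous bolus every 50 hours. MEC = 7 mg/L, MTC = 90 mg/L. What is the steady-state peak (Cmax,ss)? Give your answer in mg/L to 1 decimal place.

75.8 mg/L

Over one 50-h interval, 50/21 ≈ 2.381 half-lives elapse, leaving f ≈ 0.1920 of each dose.
Accumulation ratio R = 1/(1 − f) ≈ 1/0.8080 ≈ 1.2376.
Single-dose peak C₀ = D/Vd = 1163/19 ≈ 61.211 mg/L.
Steady-state peak Cmax,ss = C₀·R ≈ 61.211 × 1.2376 ≈ 75.755 mg/L.
Peak 75.8 mg/L vs MTC 90 mg/L: below toxic threshold.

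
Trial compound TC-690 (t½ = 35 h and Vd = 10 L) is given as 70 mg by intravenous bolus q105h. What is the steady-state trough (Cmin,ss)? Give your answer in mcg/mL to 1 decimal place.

1.0 mcg/mL

τ = 105 h = 3 half-lives, so f = (1/2)^3 = 0.125.
Accumulation ratio R = 1/(1 − f) = 1/0.875 = 8/7.
Single-dose peak C₀ = D/Vd = 70/10 = 7 mcg/mL.
Steady-state peak Cmax,ss = C₀·R = 7 × 8/7 ≈ 8.000 mcg/mL.
Steady-state trough Cmin,ss = Cmax,ss·f ≈ 8.000 × 0.125 ≈ 1.000 mcg/mL.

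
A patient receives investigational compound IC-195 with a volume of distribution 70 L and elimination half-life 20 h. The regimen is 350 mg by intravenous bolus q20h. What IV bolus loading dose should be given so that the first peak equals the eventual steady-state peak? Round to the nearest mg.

f = (1/2)^(20/20) ≈ 0.500000; accumulation ratio R = 1/(1−f) ≈ 2.00000.
Loading dose to hit Cmax,ss on first dose: D_load = D_maint·R ≈ 350 × 2.00000 ≈ 700.00 mg.

700 mg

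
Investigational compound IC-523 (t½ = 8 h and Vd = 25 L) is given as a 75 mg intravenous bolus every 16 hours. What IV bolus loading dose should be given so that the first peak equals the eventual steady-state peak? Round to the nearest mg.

100 mg

f = (1/2)^(16/8) ≈ 0.250000; accumulation ratio R = 1/(1−f) ≈ 1.33333.
Loading dose to hit Cmax,ss on first dose: D_load = D_maint·R ≈ 75 × 1.33333 ≈ 100.00 mg.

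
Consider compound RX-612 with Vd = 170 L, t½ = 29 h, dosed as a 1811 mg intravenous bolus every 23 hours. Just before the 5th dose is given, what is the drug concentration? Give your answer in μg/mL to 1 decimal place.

12.9 μg/mL

f = (1/2)^(τ/t½) = (1/2)^(23/29) ≈ 0.5771.
C₀ = D/Vd = 1811/170 ≈ 10.653 μg/mL.
Before the 5th dose, 4 doses have been given. Superposition: Cmin = C₀·(f + f² + … + f^4).
≈ 10.653 × (0.5771 + 0.3330 + 0.1922 + 0.1109) ≈ 10.653 × 1.2132 ≈ 12.924 μg/mL.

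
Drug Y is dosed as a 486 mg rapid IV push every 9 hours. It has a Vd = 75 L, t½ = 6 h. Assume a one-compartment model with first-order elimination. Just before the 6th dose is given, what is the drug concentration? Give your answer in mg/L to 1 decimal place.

f = (1/2)^(τ/t½) = (1/2)^(9/6) ≈ 0.3536.
C₀ = D/Vd = 486/75 ≈ 6.480 mg/L.
Before the 6th dose, 5 doses have been given. Superposition: Cmin = C₀·(f + f² + … + f^5).
≈ 6.480 × (0.3536 + 0.1250 + 0.0442 + 0.0156 + 0.0055) ≈ 6.480 × 0.5439 ≈ 3.524 mg/L.

3.5 mg/L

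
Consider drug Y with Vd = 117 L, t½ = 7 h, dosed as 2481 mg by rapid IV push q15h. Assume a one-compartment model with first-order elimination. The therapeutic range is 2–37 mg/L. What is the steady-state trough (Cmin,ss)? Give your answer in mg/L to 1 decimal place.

6.2 mg/L

Over one 15-h interval, 15/7 ≈ 2.1429 half-lives elapse, leaving f ≈ 0.2264 of each dose.
Each bolus raises the concentration by D/Vd = 2481/117 ≈ 21.205 mg/L.
Steady-state trough Cmin,ss = C₀·f/(1−f) ≈ 21.205 × 0.2264/0.7736 ≈ 6.206 mg/L.
Trough 6.2 mg/L vs MEC 2 mg/L: adequate.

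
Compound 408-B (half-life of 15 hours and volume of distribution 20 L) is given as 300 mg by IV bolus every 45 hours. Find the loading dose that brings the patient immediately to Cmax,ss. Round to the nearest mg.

f = (1/2)^(45/15) ≈ 0.125000; accumulation ratio R = 1/(1−f) ≈ 1.14286.
Loading dose to hit Cmax,ss on first dose: D_load = D_maint·R ≈ 300 × 1.14286 ≈ 342.86 mg.

343 mg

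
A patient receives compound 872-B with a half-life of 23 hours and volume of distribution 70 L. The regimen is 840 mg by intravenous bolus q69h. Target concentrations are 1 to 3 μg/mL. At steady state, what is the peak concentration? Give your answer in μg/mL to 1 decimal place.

τ = 69 h = 3 half-lives, so f = (1/2)^3 = 0.125.
At steady state, R = 1/(1 − 0.125) = 8/7.
Single-dose peak C₀ = D/Vd = 840/70 = 12 μg/mL.
Steady-state peak Cmax,ss = C₀·R = 12 × 8/7 ≈ 13.714 μg/mL.
Peak 13.7 μg/mL vs MTC 3 μg/mL: exceeds toxic threshold.

13.7 μg/mL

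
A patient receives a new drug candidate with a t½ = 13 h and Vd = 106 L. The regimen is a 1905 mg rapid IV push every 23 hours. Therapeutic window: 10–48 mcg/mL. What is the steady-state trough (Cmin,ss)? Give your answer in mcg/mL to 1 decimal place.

7.5 mcg/mL

k = ln2/t½ = ln2/13 ≈ 0.053319 h⁻¹; fraction remaining f = e^(−kτ) = e^(−0.053319×23) ≈ 0.2934.
Single-dose peak C₀ = D/Vd = 1905/106 ≈ 17.972 mcg/mL.
Steady-state trough Cmin,ss = C₀·f/(1−f) ≈ 17.972 × 0.2934/0.7066 ≈ 7.462 mcg/mL.
Trough 7.5 mcg/mL vs MEC 10 mcg/mL: subtherapeutic.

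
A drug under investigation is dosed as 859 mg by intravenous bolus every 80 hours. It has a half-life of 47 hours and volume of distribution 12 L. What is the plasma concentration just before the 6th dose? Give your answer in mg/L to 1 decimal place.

f = (1/2)^(τ/t½) = (1/2)^(80/47) ≈ 0.3073.
C₀ = D/Vd = 859/12 ≈ 71.583 mg/L.
Before the 6th dose, 5 doses have been given. Superposition: Cmin = C₀·(f + f² + … + f^5).
≈ 71.583 × (0.3073 + 0.0944 + 0.0290 + 0.0089 + 0.0027) ≈ 71.583 × 0.4423 ≈ 31.661 mg/L.

31.7 mg/L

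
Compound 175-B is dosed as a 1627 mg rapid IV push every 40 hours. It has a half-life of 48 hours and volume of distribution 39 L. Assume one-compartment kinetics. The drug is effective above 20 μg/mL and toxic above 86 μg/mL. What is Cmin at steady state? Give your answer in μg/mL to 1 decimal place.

53.4 μg/mL

Over one 40-h interval, 40/48 ≈ 0.83333 half-lives elapse, leaving f ≈ 0.5612 of each dose.
At steady state, accumulation factor R = 1/(1 − e^(−kτ)) ≈ 2.2789.
Single-dose peak C₀ = D/Vd = 1627/39 ≈ 41.718 μg/mL.
Cmax,ss = C₀/(1 − f) ≈ 41.718/0.4388 ≈ 95.073 μg/mL.
One interval later, Cmin,ss = Cmax,ss·e^(−kτ) ≈ 95.073 × 0.5612 ≈ 53.355 μg/mL.
Trough 53.4 μg/mL vs MEC 20 μg/mL: adequate.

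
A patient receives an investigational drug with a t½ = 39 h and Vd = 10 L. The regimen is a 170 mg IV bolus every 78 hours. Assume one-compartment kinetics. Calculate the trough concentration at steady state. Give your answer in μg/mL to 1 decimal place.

5.7 μg/mL

The dosing interval is 2 half-lives, so f = 2^(−2) = 0.25.
At steady state, R = 1/(1 − 0.25) = 4/3.
Single-dose peak C₀ = D/Vd = 170/10 = 17 μg/mL.
Steady-state peak Cmax,ss = C₀·R = 17 × 4/3 ≈ 22.667 μg/mL.
Steady-state trough Cmin,ss = Cmax,ss·f ≈ 22.667 × 0.25 ≈ 5.667 μg/mL.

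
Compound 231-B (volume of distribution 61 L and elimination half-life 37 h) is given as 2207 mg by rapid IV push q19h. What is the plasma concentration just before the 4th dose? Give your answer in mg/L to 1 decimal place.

f = (1/2)^(τ/t½) = (1/2)^(19/37) ≈ 0.7005.
C₀ = D/Vd = 2207/61 ≈ 36.180 mg/L.
Before the 4th dose, 3 doses have been given. Superposition: Cmin = C₀·(f + f² + … + f^3).
≈ 36.180 × (0.7005 + 0.4907 + 0.3437) ≈ 36.180 × 1.5349 ≈ 55.533 mg/L.

55.5 mg/L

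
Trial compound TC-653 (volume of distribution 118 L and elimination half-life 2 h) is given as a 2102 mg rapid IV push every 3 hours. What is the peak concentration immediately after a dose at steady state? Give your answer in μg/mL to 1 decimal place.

k = ln2/t½ = ln2/2 ≈ 0.346574 h⁻¹; fraction remaining f = e^(−kτ) = e^(−0.346574×3) ≈ 0.3536.
At steady state, accumulation factor R = 1/(1 − e^(−kτ)) ≈ 1.5470.
Each bolus raises the concentration by D/Vd = 2102/118 ≈ 17.814 μg/mL.
Steady-state peak Cmax,ss = C₀·R ≈ 17.814 × 1.5470 ≈ 27.558 μg/mL.

27.6 μg/mL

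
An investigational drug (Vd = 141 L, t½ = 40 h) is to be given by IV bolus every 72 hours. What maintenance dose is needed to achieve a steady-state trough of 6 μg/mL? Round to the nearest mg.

τ/t½ = 72/40 ≈ 1.8, so f = (1/2)^(72/40) ≈ 0.287175.
Cmin,ss = (D/Vd)·f/(1−f), so D = Cmin,ss·Vd·(1−f)/f.
D = 6 × 141 × (1−f)/f ≈ 6 × 141 × 2.48220 ≈ 2099.94 mg.

2100 mg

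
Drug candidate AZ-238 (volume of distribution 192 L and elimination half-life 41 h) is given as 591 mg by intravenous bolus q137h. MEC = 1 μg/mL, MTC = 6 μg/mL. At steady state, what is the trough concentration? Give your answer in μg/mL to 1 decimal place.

k = ln2/t½ = ln2/41 ≈ 0.016906 h⁻¹; fraction remaining f = e^(−kτ) = e^(−0.016906×137) ≈ 0.0987.
At steady state, accumulation factor R = 1/(1 − e^(−kτ)) ≈ 1.1095.
Single-dose peak C₀ = D/Vd = 591/192 ≈ 3.078 μg/mL.
Cmax,ss = C₀/(1 − f) ≈ 3.078/0.9013 ≈ 3.415 μg/mL.
Steady-state trough Cmin,ss = Cmax,ss·f ≈ 3.415 × 0.0987 ≈ 0.337 μg/mL.
Trough 0.3 μg/mL vs MEC 1 μg/mL: subtherapeutic.

0.3 μg/mL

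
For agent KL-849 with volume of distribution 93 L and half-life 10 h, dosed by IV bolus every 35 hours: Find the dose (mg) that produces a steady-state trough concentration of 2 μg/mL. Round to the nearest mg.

τ/t½ = 35/10 ≈ 3.5, so f = (1/2)^(35/10) ≈ 0.088388.
Cmin,ss = (D/Vd)·f/(1−f), so D = Cmin,ss·Vd·(1−f)/f.
D = 2 × 93 × (1−f)/f ≈ 2 × 93 × 10.31375 ≈ 1918.36 mg.

1918 mg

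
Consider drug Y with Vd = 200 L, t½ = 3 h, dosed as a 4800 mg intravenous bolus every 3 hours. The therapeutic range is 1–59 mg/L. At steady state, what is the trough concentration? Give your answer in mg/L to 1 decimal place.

24.0 mg/L

The dosing interval is 1 half-life, so f = 2^(−1) = 0.5.
At steady state, R = 1/(1 − 0.5) = 2/1.
Single-dose peak C₀ = D/Vd = 4800/200 = 24 mg/L.
Steady-state peak Cmax,ss = C₀·R = 24 × 2/1 ≈ 48.000 mg/L.
Steady-state trough Cmin,ss = Cmax,ss·f ≈ 48.000 × 0.5 ≈ 24.000 mg/L.
Trough 24.0 mg/L vs MEC 1 mg/L: adequate.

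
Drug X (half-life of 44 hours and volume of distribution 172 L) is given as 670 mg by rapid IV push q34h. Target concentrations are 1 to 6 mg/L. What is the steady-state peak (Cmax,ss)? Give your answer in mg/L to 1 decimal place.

9.4 mg/L

Over one 34-h interval, 34/44 ≈ 0.77273 half-lives elapse, leaving f ≈ 0.5853 of each dose.
At steady state, accumulation factor R = 1/(1 − e^(−kτ)) ≈ 2.4114.
Each bolus raises the concentration by D/Vd = 670/172 ≈ 3.895 mg/L.
Steady-state peak Cmax,ss = C₀·R ≈ 3.895 × 2.4114 ≈ 9.392 mg/L.
Peak 9.4 mg/L vs MTC 6 mg/L: exceeds toxic threshold.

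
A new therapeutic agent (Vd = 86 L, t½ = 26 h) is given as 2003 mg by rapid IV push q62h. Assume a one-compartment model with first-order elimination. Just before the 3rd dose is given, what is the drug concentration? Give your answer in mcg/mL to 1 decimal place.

5.3 mcg/mL

f = (1/2)^(τ/t½) = (1/2)^(62/26) ≈ 0.1915.
C₀ = D/Vd = 2003/86 ≈ 23.291 mcg/mL.
Before the 3rd dose, 2 doses have been given. Superposition: Cmin = C₀·(f + f²).
≈ 23.291 × (0.1915 + 0.0367) ≈ 23.291 × 0.2282 ≈ 5.315 mcg/mL.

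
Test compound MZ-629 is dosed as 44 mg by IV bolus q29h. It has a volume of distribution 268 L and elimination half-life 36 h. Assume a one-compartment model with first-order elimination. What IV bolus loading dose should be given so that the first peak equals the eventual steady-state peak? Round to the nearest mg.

103 mg

f = (1/2)^(29/36) ≈ 0.572142; accumulation ratio R = 1/(1−f) ≈ 2.33722.
Loading dose to hit Cmax,ss on first dose: D_load = D_maint·R ≈ 44 × 2.33722 ≈ 102.84 mg.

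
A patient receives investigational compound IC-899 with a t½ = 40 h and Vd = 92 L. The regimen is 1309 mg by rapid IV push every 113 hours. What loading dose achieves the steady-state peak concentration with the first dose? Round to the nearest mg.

1524 mg

f = (1/2)^(113/40) ≈ 0.141121; accumulation ratio R = 1/(1−f) ≈ 1.16431.
Loading dose to hit Cmax,ss on first dose: D_load = D_maint·R ≈ 1309 × 1.16431 ≈ 1524.08 mg.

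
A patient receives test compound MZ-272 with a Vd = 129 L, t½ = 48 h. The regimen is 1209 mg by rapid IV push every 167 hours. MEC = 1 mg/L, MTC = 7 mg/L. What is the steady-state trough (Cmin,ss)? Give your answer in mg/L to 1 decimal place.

Over one 167-h interval, 167/48 ≈ 3.4792 half-lives elapse, leaving f ≈ 0.0897 of each dose.
Single-dose peak C₀ = D/Vd = 1209/129 ≈ 9.372 mg/L.
Steady-state trough Cmin,ss = C₀·f/(1−f) ≈ 9.372 × 0.0897/0.9103 ≈ 0.924 mg/L.
Trough 0.9 mg/L vs MEC 1 mg/L: subtherapeutic.

0.9 mg/L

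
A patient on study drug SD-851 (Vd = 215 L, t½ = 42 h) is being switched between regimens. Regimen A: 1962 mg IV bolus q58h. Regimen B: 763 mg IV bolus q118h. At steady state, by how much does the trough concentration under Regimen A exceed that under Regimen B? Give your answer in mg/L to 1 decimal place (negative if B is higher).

5.1 mg/L

Regimen A: f = (1/2)^(58/42) ≈ 0.3840; Cmin,ss = (1962/215)·f/(1−f) ≈ 5.689 mg/L.
Regimen B: f = (1/2)^(118/42) ≈ 0.1426; Cmin,ss = (763/215)·f/(1−f) ≈ 0.590 mg/L.
Difference ≈ 5.689 − 0.590 ≈ 5.099 mg/L.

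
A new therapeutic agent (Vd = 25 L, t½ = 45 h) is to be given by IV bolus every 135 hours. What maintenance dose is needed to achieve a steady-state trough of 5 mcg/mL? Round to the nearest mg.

τ/t½ = 135/45 ≈ 3, so f = (1/2)^(135/45) ≈ 0.125000.
Cmin,ss = (D/Vd)·f/(1−f), so D = Cmin,ss·Vd·(1−f)/f.
D = 5 × 25 × (1−f)/f ≈ 5 × 25 × 7.00000 ≈ 875.00 mg.

875 mg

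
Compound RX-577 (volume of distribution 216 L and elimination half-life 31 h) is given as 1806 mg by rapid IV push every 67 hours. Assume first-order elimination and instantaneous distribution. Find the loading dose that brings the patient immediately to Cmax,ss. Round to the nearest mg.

2326 mg

f = (1/2)^(67/31) ≈ 0.223556; accumulation ratio R = 1/(1−f) ≈ 1.28792.
Loading dose to hit Cmax,ss on first dose: D_load = D_maint·R ≈ 1806 × 1.28792 ≈ 2325.98 mg.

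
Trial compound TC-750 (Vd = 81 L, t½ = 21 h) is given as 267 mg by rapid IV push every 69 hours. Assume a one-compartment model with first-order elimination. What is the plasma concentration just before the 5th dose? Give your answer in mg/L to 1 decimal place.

0.4 mg/L

f = (1/2)^(τ/t½) = (1/2)^(69/21) ≈ 0.1025.
C₀ = D/Vd = 267/81 ≈ 3.296 mg/L.
Before the 5th dose, 4 doses have been given. Superposition: Cmin = C₀·(f + f² + … + f^4).
≈ 3.296 × (0.1025 + 0.0105 + 0.0011 + 0.0001) ≈ 3.296 × 0.1142 ≈ 0.376 mg/L.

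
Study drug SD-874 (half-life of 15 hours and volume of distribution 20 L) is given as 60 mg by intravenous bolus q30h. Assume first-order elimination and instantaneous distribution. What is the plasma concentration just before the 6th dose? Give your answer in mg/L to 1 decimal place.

f = (1/2)^(τ/t½) = (1/2)^(30/15) ≈ 0.2500.
C₀ = D/Vd = 60/20 ≈ 3.000 mg/L.
Before the 6th dose, 5 doses have been given. Superposition: Cmin = C₀·(f + f² + … + f^5).
≈ 3.000 × (0.2500 + 0.0625 + 0.0156 + 0.0039 + 0.0010) ≈ 3.000 × 0.3330 ≈ 0.999 mg/L.

1.0 mg/L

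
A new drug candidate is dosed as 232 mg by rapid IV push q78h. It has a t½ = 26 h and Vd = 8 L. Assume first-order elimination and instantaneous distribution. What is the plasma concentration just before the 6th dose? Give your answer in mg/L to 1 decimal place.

4.1 mg/L

f = (1/2)^(τ/t½) = (1/2)^(78/26) ≈ 0.1250.
C₀ = D/Vd = 232/8 ≈ 29.000 mg/L.
Before the 6th dose, 5 doses have been given. Superposition: Cmin = C₀·(f + f² + … + f^5).
≈ 29.000 × (0.1250 + 0.0156 + 0.0020 + 0.0002 + 0.0000) ≈ 29.000 × 0.1428 ≈ 4.141 mg/L.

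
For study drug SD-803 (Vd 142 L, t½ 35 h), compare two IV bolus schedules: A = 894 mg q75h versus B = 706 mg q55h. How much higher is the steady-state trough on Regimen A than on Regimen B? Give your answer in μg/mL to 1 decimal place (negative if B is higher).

Regimen A: f = (1/2)^(75/35) ≈ 0.2264; Cmin,ss = (894/142)·f/(1−f) ≈ 1.843 μg/mL.
Regimen B: f = (1/2)^(55/35) ≈ 0.3365; Cmin,ss = (706/142)·f/(1−f) ≈ 2.522 μg/mL.
Difference ≈ 1.843 − 2.522 ≈ -0.679 μg/mL.

-0.7 μg/mL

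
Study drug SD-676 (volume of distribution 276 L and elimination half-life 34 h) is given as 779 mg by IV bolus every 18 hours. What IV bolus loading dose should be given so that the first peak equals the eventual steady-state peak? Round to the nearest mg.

2536 mg

f = (1/2)^(18/34) ≈ 0.692837; accumulation ratio R = 1/(1−f) ≈ 3.25560.
Loading dose to hit Cmax,ss on first dose: D_load = D_maint·R ≈ 779 × 3.25560 ≈ 2536.11 mg.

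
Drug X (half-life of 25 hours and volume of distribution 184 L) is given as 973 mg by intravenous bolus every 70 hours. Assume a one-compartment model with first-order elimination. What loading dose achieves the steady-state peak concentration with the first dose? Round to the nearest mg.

1136 mg

f = (1/2)^(70/25) ≈ 0.143587; accumulation ratio R = 1/(1−f) ≈ 1.16766.
Loading dose to hit Cmax,ss on first dose: D_load = D_maint·R ≈ 973 × 1.16766 ≈ 1136.13 mg.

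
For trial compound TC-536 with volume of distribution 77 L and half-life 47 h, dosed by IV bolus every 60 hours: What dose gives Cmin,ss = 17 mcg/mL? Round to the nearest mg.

τ/t½ = 60/47 ≈ 1.2766, so f = (1/2)^(60/47) ≈ 0.412768.
Cmin,ss = (D/Vd)·f/(1−f), so D = Cmin,ss·Vd·(1−f)/f.
D = 17 × 77 × (1−f)/f ≈ 17 × 77 × 1.42267 ≈ 1862.28 mg.

1862 mg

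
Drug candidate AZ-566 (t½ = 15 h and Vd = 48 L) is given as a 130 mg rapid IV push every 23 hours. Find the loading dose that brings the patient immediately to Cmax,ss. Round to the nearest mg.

199 mg

f = (1/2)^(23/15) ≈ 0.345478; accumulation ratio R = 1/(1−f) ≈ 1.52783.
Loading dose to hit Cmax,ss on first dose: D_load = D_maint·R ≈ 130 × 1.52783 ≈ 198.62 mg.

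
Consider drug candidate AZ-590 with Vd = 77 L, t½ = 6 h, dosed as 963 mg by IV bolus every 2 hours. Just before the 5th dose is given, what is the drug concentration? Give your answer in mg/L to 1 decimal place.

29.0 mg/L

f = (1/2)^(τ/t½) = (1/2)^(2/6) ≈ 0.7937.
C₀ = D/Vd = 963/77 ≈ 12.506 mg/L.
Before the 5th dose, 4 doses have been given. Superposition: Cmin = C₀·(f + f² + … + f^4).
≈ 12.506 × (0.7937 + 0.6300 + 0.5000 + 0.3968) ≈ 12.506 × 2.3205 ≈ 29.020 mg/L.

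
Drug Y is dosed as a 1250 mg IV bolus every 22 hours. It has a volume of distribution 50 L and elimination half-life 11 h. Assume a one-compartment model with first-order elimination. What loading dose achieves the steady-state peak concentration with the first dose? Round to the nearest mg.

1667 mg

f = (1/2)^(22/11) ≈ 0.250000; accumulation ratio R = 1/(1−f) ≈ 1.33333.
Loading dose to hit Cmax,ss on first dose: D_load = D_maint·R ≈ 1250 × 1.33333 ≈ 1666.66 mg.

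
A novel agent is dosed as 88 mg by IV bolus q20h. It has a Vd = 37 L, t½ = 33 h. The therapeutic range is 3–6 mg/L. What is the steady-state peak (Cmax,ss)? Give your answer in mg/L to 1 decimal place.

6.9 mg/L

τ/t½ = 20/33 ≈ 0.60606, so fraction remaining f = (1/2)^(20/33) ≈ 0.6570.
Accumulation ratio R = 1/(1 − f) ≈ 1/0.3430 ≈ 2.9155.
Each bolus raises the concentration by D/Vd = 88/37 ≈ 2.378 mg/L.
Cmax,ss = C₀/(1 − f) ≈ 2.378/0.3430 ≈ 6.933 mg/L.
Peak 6.9 mg/L vs MTC 6 mg/L: exceeds toxic threshold.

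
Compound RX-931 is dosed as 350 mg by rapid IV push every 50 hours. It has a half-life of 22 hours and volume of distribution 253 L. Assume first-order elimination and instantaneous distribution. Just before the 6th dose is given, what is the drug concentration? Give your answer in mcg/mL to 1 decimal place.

0.4 mcg/mL

f = (1/2)^(τ/t½) = (1/2)^(50/22) ≈ 0.2069.
C₀ = D/Vd = 350/253 ≈ 1.383 mcg/mL.
Before the 6th dose, 5 doses have been given. Superposition: Cmin = C₀·(f + f² + … + f^5).
≈ 1.383 × (0.2069 + 0.0428 + 0.0089 + 0.0018 + 0.0004) ≈ 1.383 × 0.2608 ≈ 0.361 mcg/mL.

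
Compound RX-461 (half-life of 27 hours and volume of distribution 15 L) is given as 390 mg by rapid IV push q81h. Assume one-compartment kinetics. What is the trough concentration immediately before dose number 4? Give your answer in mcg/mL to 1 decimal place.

3.7 mcg/mL

f = (1/2)^(τ/t½) = (1/2)^(81/27) ≈ 0.1250.
C₀ = D/Vd = 390/15 ≈ 26.000 mcg/mL.
Before the 4th dose, 3 doses have been given. Superposition: Cmin = C₀·(f + f² + … + f^3).
≈ 26.000 × (0.1250 + 0.0156 + 0.0020) ≈ 26.000 × 0.1426 ≈ 3.708 mcg/mL.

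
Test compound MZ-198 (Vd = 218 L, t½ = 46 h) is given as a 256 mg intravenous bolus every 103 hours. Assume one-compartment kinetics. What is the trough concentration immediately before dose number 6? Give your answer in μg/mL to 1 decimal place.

f = (1/2)^(τ/t½) = (1/2)^(103/46) ≈ 0.2118.
C₀ = D/Vd = 256/218 ≈ 1.174 μg/mL.
Before the 6th dose, 5 doses have been given. Superposition: Cmin = C₀·(f + f² + … + f^5).
≈ 1.174 × (0.2118 + 0.0449 + 0.0095 + 0.0020 + 0.0004) ≈ 1.174 × 0.2686 ≈ 0.315 μg/mL.

0.3 μg/mL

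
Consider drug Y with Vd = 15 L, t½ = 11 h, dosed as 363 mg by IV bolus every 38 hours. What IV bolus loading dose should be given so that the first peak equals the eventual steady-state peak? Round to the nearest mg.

f = (1/2)^(38/11) ≈ 0.091218; accumulation ratio R = 1/(1−f) ≈ 1.10037.
Loading dose to hit Cmax,ss on first dose: D_load = D_maint·R ≈ 363 × 1.10037 ≈ 399.43 mg.

399 mg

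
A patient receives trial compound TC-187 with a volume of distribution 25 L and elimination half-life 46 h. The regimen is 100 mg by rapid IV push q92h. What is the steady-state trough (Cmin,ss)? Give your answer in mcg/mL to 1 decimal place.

The dosing interval is 2 half-lives, so f = 2^(−2) = 0.25.
At steady state, R = 1/(1 − 0.25) = 4/3.
Single-dose peak C₀ = D/Vd = 100/25 = 4 mcg/mL.
Steady-state peak Cmax,ss = C₀·R = 4 × 4/3 ≈ 5.333 mcg/mL.
Steady-state trough Cmin,ss = Cmax,ss·f ≈ 5.333 × 0.25 ≈ 1.333 mcg/mL.

1.3 mcg/mL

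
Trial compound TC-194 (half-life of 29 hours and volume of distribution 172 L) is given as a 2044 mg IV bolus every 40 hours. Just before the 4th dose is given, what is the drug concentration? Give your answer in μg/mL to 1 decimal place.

7.0 μg/mL

f = (1/2)^(τ/t½) = (1/2)^(40/29) ≈ 0.3844.
C₀ = D/Vd = 2044/172 ≈ 11.884 μg/mL.
Before the 4th dose, 3 doses have been given. Superposition: Cmin = C₀·(f + f² + … + f^3).
≈ 11.884 × (0.3844 + 0.1478 + 0.0568) ≈ 11.884 × 0.5890 ≈ 7.000 μg/mL.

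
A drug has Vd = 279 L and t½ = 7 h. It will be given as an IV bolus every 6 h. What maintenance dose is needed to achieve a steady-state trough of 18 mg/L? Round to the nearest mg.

4075 mg

τ/t½ = 6/7 ≈ 0.85714, so f = (1/2)^(6/7) ≈ 0.552045.
Cmin,ss = (D/Vd)·f/(1−f), so D = Cmin,ss·Vd·(1−f)/f.
D = 18 × 279 × (1−f)/f ≈ 18 × 279 × 0.81145 ≈ 4075.10 mg.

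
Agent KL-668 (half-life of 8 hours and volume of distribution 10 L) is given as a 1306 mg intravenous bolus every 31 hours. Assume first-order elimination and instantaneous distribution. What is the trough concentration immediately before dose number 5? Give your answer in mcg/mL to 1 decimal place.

f = (1/2)^(τ/t½) = (1/2)^(31/8) ≈ 0.0682.
C₀ = D/Vd = 1306/10 ≈ 130.600 mcg/mL.
Before the 5th dose, 4 doses have been given. Superposition: Cmin = C₀·(f + f² + … + f^4).
≈ 130.600 × (0.0682 + 0.0047 + 0.0003 + 0.0000) ≈ 130.600 × 0.0732 ≈ 9.560 mcg/mL.

9.6 mcg/mL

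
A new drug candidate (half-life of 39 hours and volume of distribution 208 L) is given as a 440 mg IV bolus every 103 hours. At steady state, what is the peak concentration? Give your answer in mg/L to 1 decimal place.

2.5 mg/L

τ/t½ = 103/39 ≈ 2.641, so fraction remaining f = (1/2)^(103/39) ≈ 0.1603.
At steady state, accumulation factor R = 1/(1 − e^(−kτ)) ≈ 1.1909.
Each bolus raises the concentration by D/Vd = 440/208 ≈ 2.115 mg/L.
Steady-state peak Cmax,ss = C₀·R ≈ 2.115 × 1.1909 ≈ 2.519 mg/L.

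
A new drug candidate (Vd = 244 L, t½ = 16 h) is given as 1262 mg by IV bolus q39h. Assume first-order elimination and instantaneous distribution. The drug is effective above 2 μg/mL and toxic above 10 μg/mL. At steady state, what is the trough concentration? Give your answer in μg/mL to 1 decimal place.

τ/t½ = 39/16 ≈ 2.4375, so fraction remaining f = (1/2)^(39/16) ≈ 0.1846.
Accumulation ratio R = 1/(1 − f) ≈ 1/0.8154 ≈ 1.2264.
Each bolus raises the concentration by D/Vd = 1262/244 ≈ 5.172 μg/mL.
Steady-state peak Cmax,ss = C₀·R ≈ 5.172 × 1.2264 ≈ 6.343 μg/mL.
One interval later, Cmin,ss = Cmax,ss·e^(−kτ) ≈ 6.343 × 0.1846 ≈ 1.171 μg/mL.
Trough 1.2 μg/mL vs MEC 2 μg/mL: subtherapeutic.

1.2 μg/mL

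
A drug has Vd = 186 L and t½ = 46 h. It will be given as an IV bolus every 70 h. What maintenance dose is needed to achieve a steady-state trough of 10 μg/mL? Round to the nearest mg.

3481 mg

τ/t½ = 70/46 ≈ 1.5217, so f = (1/2)^(70/46) ≈ 0.348266.
Cmin,ss = (D/Vd)·f/(1−f), so D = Cmin,ss·Vd·(1−f)/f.
D = 10 × 186 × (1−f)/f ≈ 10 × 186 × 1.87137 ≈ 3480.75 mg.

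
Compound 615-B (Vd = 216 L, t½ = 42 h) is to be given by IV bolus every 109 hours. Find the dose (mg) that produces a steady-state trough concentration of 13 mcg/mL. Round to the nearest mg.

τ/t½ = 109/42 ≈ 2.5952, so f = (1/2)^(109/42) ≈ 0.165484.
Cmin,ss = (D/Vd)·f/(1−f), so D = Cmin,ss·Vd·(1−f)/f.
D = 13 × 216 × (1−f)/f ≈ 13 × 216 × 5.04288 ≈ 14160.41 mg.

14160 mg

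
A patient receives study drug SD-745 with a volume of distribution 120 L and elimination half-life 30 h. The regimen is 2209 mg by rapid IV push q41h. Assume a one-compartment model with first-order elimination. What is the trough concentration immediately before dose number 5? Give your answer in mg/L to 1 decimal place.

f = (1/2)^(τ/t½) = (1/2)^(41/30) ≈ 0.3878.
C₀ = D/Vd = 2209/120 ≈ 18.408 mg/L.
Before the 5th dose, 4 doses have been given. Superposition: Cmin = C₀·(f + f² + … + f^4).
≈ 18.408 × (0.3878 + 0.1504 + 0.0583 + 0.0226) ≈ 18.408 × 0.6191 ≈ 11.396 mg/L.

11.4 mg/L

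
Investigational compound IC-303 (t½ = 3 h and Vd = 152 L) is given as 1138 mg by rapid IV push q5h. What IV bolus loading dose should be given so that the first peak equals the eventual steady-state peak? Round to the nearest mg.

f = (1/2)^(5/3) ≈ 0.314980; accumulation ratio R = 1/(1−f) ≈ 1.45981.
Loading dose to hit Cmax,ss on first dose: D_load = D_maint·R ≈ 1138 × 1.45981 ≈ 1661.26 mg.

1661 mg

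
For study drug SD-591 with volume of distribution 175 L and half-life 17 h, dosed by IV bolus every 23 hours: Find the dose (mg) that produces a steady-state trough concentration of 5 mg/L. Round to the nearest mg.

τ/t½ = 23/17 ≈ 1.3529, so f = (1/2)^(23/17) ≈ 0.391493.
Cmin,ss = (D/Vd)·f/(1−f), so D = Cmin,ss·Vd·(1−f)/f.
D = 5 × 175 × (1−f)/f ≈ 5 × 175 × 1.55432 ≈ 1360.03 mg.

1360 mg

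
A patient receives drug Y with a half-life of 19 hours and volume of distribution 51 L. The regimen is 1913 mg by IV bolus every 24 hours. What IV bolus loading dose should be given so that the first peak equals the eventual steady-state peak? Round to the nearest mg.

3279 mg

f = (1/2)^(24/19) ≈ 0.416631; accumulation ratio R = 1/(1−f) ≈ 1.71418.
Loading dose to hit Cmax,ss on first dose: D_load = D_maint·R ≈ 1913 × 1.71418 ≈ 3279.23 mg.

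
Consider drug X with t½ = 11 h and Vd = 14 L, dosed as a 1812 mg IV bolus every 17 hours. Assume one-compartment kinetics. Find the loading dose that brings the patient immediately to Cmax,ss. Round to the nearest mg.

2756 mg

f = (1/2)^(17/11) ≈ 0.342588; accumulation ratio R = 1/(1−f) ≈ 1.52112.
Loading dose to hit Cmax,ss on first dose: D_load = D_maint·R ≈ 1812 × 1.52112 ≈ 2756.27 mg.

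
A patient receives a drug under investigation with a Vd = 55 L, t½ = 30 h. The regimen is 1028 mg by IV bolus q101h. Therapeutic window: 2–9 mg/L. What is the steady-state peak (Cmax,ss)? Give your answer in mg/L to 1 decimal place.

20.7 mg/L

τ/t½ = 101/30 ≈ 3.3667, so fraction remaining f = (1/2)^(101/30) ≈ 0.0969.
At steady state, accumulation factor R = 1/(1 − e^(−kτ)) ≈ 1.1073.
Each bolus raises the concentration by D/Vd = 1028/55 ≈ 18.691 mg/L.
Steady-state peak Cmax,ss = C₀·R ≈ 18.691 × 1.1073 ≈ 20.697 mg/L.
Peak 20.7 mg/L vs MTC 9 mg/L: exceeds toxic threshold.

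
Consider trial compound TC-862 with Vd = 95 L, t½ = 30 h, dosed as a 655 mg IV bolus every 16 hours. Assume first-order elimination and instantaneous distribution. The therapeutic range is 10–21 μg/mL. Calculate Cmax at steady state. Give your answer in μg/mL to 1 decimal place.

22.3 μg/mL

Over one 16-h interval, 16/30 ≈ 0.53333 half-lives elapse, leaving f ≈ 0.6910 of each dose.
Accumulation ratio R = 1/(1 − f) ≈ 1/0.3090 ≈ 3.2362.
Each bolus raises the concentration by D/Vd = 655/95 ≈ 6.895 μg/mL.
Steady-state peak Cmax,ss = C₀·R ≈ 6.895 × 3.2362 ≈ 22.314 μg/mL.
Peak 22.3 μg/mL vs MTC 21 μg/mL: exceeds toxic threshold.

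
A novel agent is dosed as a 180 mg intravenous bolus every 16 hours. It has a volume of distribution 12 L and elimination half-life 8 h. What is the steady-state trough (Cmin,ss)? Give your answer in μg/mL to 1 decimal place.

5.0 μg/mL

τ = 16 h = 2 half-lives, so f = (1/2)^2 = 0.25.
At steady state, R = 1/(1 − 0.25) = 4/3.
Single-dose peak C₀ = D/Vd = 180/12 = 15 μg/mL.
Steady-state peak Cmax,ss = C₀·R = 15 × 4/3 ≈ 20.000 μg/mL.
Steady-state trough Cmin,ss = Cmax,ss·f ≈ 20.000 × 0.25 ≈ 5.000 μg/mL.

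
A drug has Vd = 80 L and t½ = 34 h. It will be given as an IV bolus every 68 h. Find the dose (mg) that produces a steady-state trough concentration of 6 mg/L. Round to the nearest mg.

τ/t½ = 68/34 ≈ 2, so f = (1/2)^(68/34) ≈ 0.250000.
Cmin,ss = (D/Vd)·f/(1−f), so D = Cmin,ss·Vd·(1−f)/f.
D = 6 × 80 × (1−f)/f ≈ 6 × 80 × 3.00000 ≈ 1440.00 mg.

1440 mg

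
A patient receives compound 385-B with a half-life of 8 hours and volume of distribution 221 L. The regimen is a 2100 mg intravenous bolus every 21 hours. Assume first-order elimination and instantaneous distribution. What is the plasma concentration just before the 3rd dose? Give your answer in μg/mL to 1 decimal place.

f = (1/2)^(τ/t½) = (1/2)^(21/8) ≈ 0.1621.
C₀ = D/Vd = 2100/221 ≈ 9.502 μg/mL.
Before the 3rd dose, 2 doses have been given. Superposition: Cmin = C₀·(f + f²).
≈ 9.502 × (0.1621 + 0.0263) ≈ 9.502 × 0.1884 ≈ 1.790 μg/mL.

1.8 μg/mL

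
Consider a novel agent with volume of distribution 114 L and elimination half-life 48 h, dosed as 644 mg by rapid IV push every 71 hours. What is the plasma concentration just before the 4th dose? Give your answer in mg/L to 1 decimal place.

3.0 mg/L

f = (1/2)^(τ/t½) = (1/2)^(71/48) ≈ 0.3587.
C₀ = D/Vd = 644/114 ≈ 5.649 mg/L.
Before the 4th dose, 3 doses have been given. Superposition: Cmin = C₀·(f + f² + … + f^3).
≈ 5.649 × (0.3587 + 0.1287 + 0.0462) ≈ 5.649 × 0.5336 ≈ 3.014 mg/L.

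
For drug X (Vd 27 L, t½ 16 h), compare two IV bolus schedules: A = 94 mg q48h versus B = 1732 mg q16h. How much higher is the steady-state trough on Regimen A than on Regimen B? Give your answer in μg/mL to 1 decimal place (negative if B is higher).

-63.7 μg/mL

Regimen A: f = (1/2)^(48/16) ≈ 0.1250; Cmin,ss = (94/27)·f/(1−f) ≈ 0.497 μg/mL.
Regimen B: f = (1/2)^(16/16) ≈ 0.5000; Cmin,ss = (1732/27)·f/(1−f) ≈ 64.148 μg/mL.
Difference ≈ 0.497 − 64.148 ≈ -63.651 μg/mL.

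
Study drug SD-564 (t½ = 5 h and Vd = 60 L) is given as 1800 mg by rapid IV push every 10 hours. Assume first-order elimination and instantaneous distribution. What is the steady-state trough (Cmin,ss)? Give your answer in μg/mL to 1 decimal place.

10.0 μg/mL

τ = 10 h = 2 half-lives, so f = (1/2)^2 = 0.25.
Accumulation ratio R = 1/(1 − f) = 1/0.75 = 4/3.
Single-dose peak C₀ = D/Vd = 1800/60 = 30 μg/mL.
Steady-state peak Cmax,ss = C₀·R = 30 × 4/3 ≈ 40.000 μg/mL.
Steady-state trough Cmin,ss = Cmax,ss·f ≈ 40.000 × 0.25 ≈ 10.000 μg/mL.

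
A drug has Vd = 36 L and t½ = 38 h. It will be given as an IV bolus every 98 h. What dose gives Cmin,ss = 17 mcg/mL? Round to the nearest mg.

τ/t½ = 98/38 ≈ 2.5789, so f = (1/2)^(98/38) ≈ 0.167363.
Cmin,ss = (D/Vd)·f/(1−f), so D = Cmin,ss·Vd·(1−f)/f.
D = 17 × 36 × (1−f)/f ≈ 17 × 36 × 4.97504 ≈ 3044.72 mg.

3045 mg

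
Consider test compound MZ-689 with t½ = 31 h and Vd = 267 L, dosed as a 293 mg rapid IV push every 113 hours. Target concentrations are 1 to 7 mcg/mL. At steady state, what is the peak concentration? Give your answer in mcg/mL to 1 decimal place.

1.2 mcg/mL

τ/t½ = 113/31 ≈ 3.6452, so fraction remaining f = (1/2)^(113/31) ≈ 0.0799.
Accumulation ratio R = 1/(1 − f) ≈ 1/0.9201 ≈ 1.0868.
Single-dose peak C₀ = D/Vd = 293/267 ≈ 1.097 mcg/mL.
Cmax,ss = C₀/(1 − f) ≈ 1.097/0.9201 ≈ 1.192 mcg/mL.
Peak 1.2 mcg/mL vs MTC 7 mcg/mL: below toxic threshold.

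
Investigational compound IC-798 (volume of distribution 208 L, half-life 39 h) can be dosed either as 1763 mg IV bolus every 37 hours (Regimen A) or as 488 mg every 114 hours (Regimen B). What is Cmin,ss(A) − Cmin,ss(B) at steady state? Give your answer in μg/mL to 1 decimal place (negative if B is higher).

8.8 μg/mL

Regimen A: f = (1/2)^(37/39) ≈ 0.5181; Cmin,ss = (1763/208)·f/(1−f) ≈ 9.113 μg/mL.
Regimen B: f = (1/2)^(114/39) ≈ 0.1318; Cmin,ss = (488/208)·f/(1−f) ≈ 0.356 μg/mL.
Difference ≈ 9.113 − 0.356 ≈ 8.757 μg/mL.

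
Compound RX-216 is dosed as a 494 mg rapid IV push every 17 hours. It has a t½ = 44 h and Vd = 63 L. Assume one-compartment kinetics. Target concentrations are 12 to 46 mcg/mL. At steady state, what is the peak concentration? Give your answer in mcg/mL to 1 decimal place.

τ/t½ = 17/44 ≈ 0.38636, so fraction remaining f = (1/2)^(17/44) ≈ 0.7651.
Accumulation ratio R = 1/(1 − f) ≈ 1/0.2349 ≈ 4.2571.
Each bolus raises the concentration by D/Vd = 494/63 ≈ 7.841 mcg/mL.
Steady-state peak Cmax,ss = C₀·R ≈ 7.841 × 4.2571 ≈ 33.380 mcg/mL.
Peak 33.4 mcg/mL vs MTC 46 mcg/mL: below toxic threshold.

33.4 mcg/mL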